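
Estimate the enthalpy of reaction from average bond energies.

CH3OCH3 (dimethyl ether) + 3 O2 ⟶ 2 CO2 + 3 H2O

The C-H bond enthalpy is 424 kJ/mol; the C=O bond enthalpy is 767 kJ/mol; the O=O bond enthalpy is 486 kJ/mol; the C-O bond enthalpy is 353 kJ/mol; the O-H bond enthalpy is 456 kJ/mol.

ΔH ≈ −1096 kJ

Bonds broken (reactants):
  C-H: 6 × 424 = 2544
  C-O: 2 × 353 = 706
  O=O: 3 × 486 = 1458
  Σ(broken) = 4708 kJ
Bonds formed (products):
  C=O: 4 × 767 = 3068
  O-H: 6 × 456 = 2736
  Σ(formed) = 5804 kJ
ΔH = Σ(broken) − Σ(formed) = 4708 − 5804 = −1096 kJ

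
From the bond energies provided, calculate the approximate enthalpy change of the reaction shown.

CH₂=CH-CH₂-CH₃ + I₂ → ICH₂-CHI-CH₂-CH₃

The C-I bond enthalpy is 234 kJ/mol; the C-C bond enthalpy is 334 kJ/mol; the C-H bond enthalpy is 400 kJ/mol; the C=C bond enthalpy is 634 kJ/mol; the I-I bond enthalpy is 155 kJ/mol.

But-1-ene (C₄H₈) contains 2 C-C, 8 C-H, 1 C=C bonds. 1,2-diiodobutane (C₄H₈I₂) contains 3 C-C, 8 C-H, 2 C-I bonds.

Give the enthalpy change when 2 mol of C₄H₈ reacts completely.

Bonds broken (reactants):
  C-C: 2 × 334 = 668
  C-H: 8 × 400 = 3200
  C=C: 1 × 634 = 634
  I-I: 1 × 155 = 155
  Σ(broken) = 4657 kJ
Bonds formed (products):
  C-C: 3 × 334 = 1002
  C-H: 8 × 400 = 3200
  C-I: 2 × 234 = 468
  Σ(formed) = 4670 kJ
ΔH = Σ(broken) − Σ(formed) = 4657 − 4670 = −13 kJ
For 2× the reaction as written: 2 × (−13) = −26 kJ

ΔH = −26 kJ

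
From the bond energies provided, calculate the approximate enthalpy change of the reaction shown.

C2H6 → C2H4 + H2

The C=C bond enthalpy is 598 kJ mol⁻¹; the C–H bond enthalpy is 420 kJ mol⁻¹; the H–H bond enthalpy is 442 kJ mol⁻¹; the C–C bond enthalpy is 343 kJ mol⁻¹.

ΔH ≈ +143 kJ

Bonds broken (reactants):
  C–C: 1 × 343 = 343
  C–H: 6 × 420 = 2520
  Σ(broken) = 2863 kJ
Bonds formed (products):
  C–H: 4 × 420 = 1680
  C=C: 1 × 598 = 598
  H–H: 1 × 442 = 442
  Σ(formed) = 2720 kJ
ΔH = Σ(broken) − Σ(formed) = 2863 − 2720 = +143 kJ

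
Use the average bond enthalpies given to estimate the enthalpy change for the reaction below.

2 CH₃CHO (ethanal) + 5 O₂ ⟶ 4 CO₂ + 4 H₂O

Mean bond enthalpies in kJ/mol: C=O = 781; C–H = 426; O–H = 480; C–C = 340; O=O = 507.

Bonds broken (reactants):
  C–C: 2 × 340 = 680
  C–H: 8 × 426 = 3408
  C=O: 2 × 781 = 1562
  O=O: 5 × 507 = 2535
  Σ(broken) = 8185 kJ
Bonds formed (products):
  C=O: 8 × 781 = 6248
  O–H: 8 × 480 = 3840
  Σ(formed) = 10088 kJ
ΔH = Σ(broken) − Σ(formed) = 8185 − 10088 = −1903 kJ

ΔH ≈ −1903 kJ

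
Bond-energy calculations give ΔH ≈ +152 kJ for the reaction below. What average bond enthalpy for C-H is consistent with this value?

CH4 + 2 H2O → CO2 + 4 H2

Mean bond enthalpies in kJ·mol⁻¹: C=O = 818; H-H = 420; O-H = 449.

D(C-H) ≈ 418 kJ/mol

Let D be the C-H bond energy.
Σ(broken) = 4×D + 4×449 = 1796 + 4D
Σ(formed) = 2×818 + 4×420 = 3316
ΔH = Σ(broken) − Σ(formed) = (1796 + 4D) − (3316) = −1520 + 4D
Setting this equal to +152 kJ gives 4D = 1672, so D = 418 kJ/mol.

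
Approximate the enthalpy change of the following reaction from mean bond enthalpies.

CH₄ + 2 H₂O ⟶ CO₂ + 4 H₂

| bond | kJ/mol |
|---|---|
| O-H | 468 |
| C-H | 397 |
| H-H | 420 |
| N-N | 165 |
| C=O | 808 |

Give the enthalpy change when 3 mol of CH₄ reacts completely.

Bonds broken (reactants):
  C-H: 4 × 397 = 1588
  O-H: 4 × 468 = 1872
  Σ(broken) = 3460 kJ
Bonds formed (products):
  C=O: 2 × 808 = 1616
  H-H: 4 × 420 = 1680
  Σ(formed) = 3296 kJ
ΔH = Σ(broken) − Σ(formed) = 3460 − 3296 = +164 kJ
For 3× the reaction as written: 3 × (+164) = +492 kJ

ΔH = +492 kJ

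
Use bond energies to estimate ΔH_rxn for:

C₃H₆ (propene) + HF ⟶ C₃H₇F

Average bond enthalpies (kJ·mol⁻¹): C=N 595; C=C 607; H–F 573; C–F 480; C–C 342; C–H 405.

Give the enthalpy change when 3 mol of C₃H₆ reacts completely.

Bonds broken (reactants):
  C–C: 1 × 342 = 342
  C–H: 6 × 405 = 2430
  C=C: 1 × 607 = 607
  H–F: 1 × 573 = 573
  Σ(broken) = 3952 kJ
Bonds formed (products):
  C–C: 2 × 342 = 684
  C–F: 1 × 480 = 480
  C–H: 7 × 405 = 2835
  Σ(formed) = 3999 kJ
ΔH = Σ(broken) − Σ(formed) = 3952 − 3999 = −47 kJ
For 3× the reaction as written: 3 × (−47) = −141 kJ

ΔH = −141 kJ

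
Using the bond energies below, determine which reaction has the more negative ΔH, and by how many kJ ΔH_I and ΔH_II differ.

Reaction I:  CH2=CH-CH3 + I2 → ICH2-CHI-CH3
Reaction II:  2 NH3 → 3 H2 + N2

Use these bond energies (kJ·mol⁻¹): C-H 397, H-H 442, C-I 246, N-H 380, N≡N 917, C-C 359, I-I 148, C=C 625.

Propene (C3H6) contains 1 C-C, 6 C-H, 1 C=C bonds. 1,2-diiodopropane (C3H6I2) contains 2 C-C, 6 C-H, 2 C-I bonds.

Reaction I:
  Bonds broken (reactants):
    C-C: 1 × 359 = 359
    C-H: 6 × 397 = 2382
    C=C: 1 × 625 = 625
    I-I: 1 × 148 = 148
    Σ(broken) = 3514 kJ
  Bonds formed (products):
    C-C: 2 × 359 = 718
    C-H: 6 × 397 = 2382
    C-I: 2 × 246 = 492
    Σ(formed) = 3592 kJ
  ΔH_I = 3514 − 3592 = −78 kJ
Reaction II:
  Bonds broken (reactants):
    N-H: 6 × 380 = 2280
    Σ(broken) = 2280 kJ
  Bonds formed (products):
    H-H: 3 × 442 = 1326
    N≡N: 1 × 917 = 917
    Σ(formed) = 2243 kJ
  ΔH_II = 2280 − 2243 = +37 kJ
ΔH_I − ΔH_II = −115 kJ, so reaction I has the more negative ΔH; |ΔH_I − ΔH_II| = 115 kJ.

Reaction I, by 115 kJ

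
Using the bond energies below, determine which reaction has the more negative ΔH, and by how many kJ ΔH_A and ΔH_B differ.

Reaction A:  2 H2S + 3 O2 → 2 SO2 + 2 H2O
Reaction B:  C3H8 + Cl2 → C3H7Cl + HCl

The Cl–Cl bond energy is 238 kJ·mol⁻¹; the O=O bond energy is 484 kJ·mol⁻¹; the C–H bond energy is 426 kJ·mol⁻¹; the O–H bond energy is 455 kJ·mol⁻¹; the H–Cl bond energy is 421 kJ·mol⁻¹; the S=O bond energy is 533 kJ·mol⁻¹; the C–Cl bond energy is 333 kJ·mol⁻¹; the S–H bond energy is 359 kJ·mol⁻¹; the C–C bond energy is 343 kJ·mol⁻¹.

Reaction A, by 974 kJ

Reaction A:
  Bonds broken (reactants):
    O=O: 3 × 484 = 1452
    S–H: 4 × 359 = 1436
    Σ(broken) = 2888 kJ
  Bonds formed (products):
    O–H: 4 × 455 = 1820
    S=O: 4 × 533 = 2132
    Σ(formed) = 3952 kJ
  ΔH_A = 2888 − 3952 = −1064 kJ
Reaction B:
  Bonds broken (reactants):
    C–C: 2 × 343 = 686
    C–H: 8 × 426 = 3408
    Cl–Cl: 1 × 238 = 238
    Σ(broken) = 4332 kJ
  Bonds formed (products):
    C–C: 2 × 343 = 686
    C–Cl: 1 × 333 = 333
    C–H: 7 × 426 = 2982
    H–Cl: 1 × 421 = 421
    Σ(formed) = 4422 kJ
  ΔH_B = 4332 − 4422 = −90 kJ
ΔH_A − ΔH_B = −974 kJ, so reaction A has the more negative ΔH; |ΔH_A − ΔH_B| = 974 kJ.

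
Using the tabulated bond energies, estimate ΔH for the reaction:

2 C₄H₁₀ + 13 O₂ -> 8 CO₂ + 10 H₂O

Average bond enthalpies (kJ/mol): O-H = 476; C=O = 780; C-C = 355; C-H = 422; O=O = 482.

ΔH ≈ −5164 kJ

Bonds broken (reactants):
  C-C: 6 × 355 = 2130
  C-H: 20 × 422 = 8440
  O=O: 13 × 482 = 6266
  Σ(broken) = 16836 kJ
Bonds formed (products):
  C=O: 16 × 780 = 12480
  O-H: 20 × 476 = 9520
  Σ(formed) = 22000 kJ
ΔH = Σ(broken) − Σ(formed) = 16836 − 22000 = −5164 kJ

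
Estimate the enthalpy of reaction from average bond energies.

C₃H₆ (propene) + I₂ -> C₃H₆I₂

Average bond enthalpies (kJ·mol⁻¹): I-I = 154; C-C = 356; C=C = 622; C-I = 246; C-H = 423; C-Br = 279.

ΔH ≈ −72 kJ

Bonds broken (reactants):
  C-C: 1 × 356 = 356
  C-H: 6 × 423 = 2538
  C=C: 1 × 622 = 622
  I-I: 1 × 154 = 154
  Σ(broken) = 3670 kJ
Bonds formed (products):
  C-C: 2 × 356 = 712
  C-H: 6 × 423 = 2538
  C-I: 2 × 246 = 492
  Σ(formed) = 3742 kJ
ΔH = Σ(broken) − Σ(formed) = 3670 − 3742 = −72 kJ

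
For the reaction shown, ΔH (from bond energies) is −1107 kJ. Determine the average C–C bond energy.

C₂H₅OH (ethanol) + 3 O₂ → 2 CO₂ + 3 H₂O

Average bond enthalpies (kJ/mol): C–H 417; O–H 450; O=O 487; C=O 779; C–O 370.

Let D be the C–C bond energy.
Σ(broken) = 1×D + 5×417 + 1×370 + 1×450 + 3×487 = 4366 + D
Σ(formed) = 4×779 + 6×450 = 5816
ΔH = Σ(broken) − Σ(formed) = (4366 + D) − (5816) = −1450 + D
Setting this equal to −1107 kJ gives D = 343 kJ/mol.

D(C–C) ≈ 343 kJ/mol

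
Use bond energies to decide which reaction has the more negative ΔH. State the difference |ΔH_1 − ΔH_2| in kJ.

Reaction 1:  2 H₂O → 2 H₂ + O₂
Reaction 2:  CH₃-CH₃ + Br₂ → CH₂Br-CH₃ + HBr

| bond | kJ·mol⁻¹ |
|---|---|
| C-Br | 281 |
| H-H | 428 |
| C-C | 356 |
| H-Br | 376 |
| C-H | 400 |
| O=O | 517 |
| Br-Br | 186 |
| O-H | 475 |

Reaction 1:
  Bonds broken (reactants):
    O-H: 4 × 475 = 1900
    Σ(broken) = 1900 kJ
  Bonds formed (products):
    H-H: 2 × 428 = 856
    O=O: 1 × 517 = 517
    Σ(formed) = 1373 kJ
  ΔH_1 = 1900 − 1373 = +527 kJ
Reaction 2:
  Bonds broken (reactants):
    Br-Br: 1 × 186 = 186
    C-C: 1 × 356 = 356
    C-H: 6 × 400 = 2400
    Σ(broken) = 2942 kJ
  Bonds formed (products):
    C-Br: 1 × 281 = 281
    C-C: 1 × 356 = 356
    C-H: 5 × 400 = 2000
    H-Br: 1 × 376 = 376
    Σ(formed) = 3013 kJ
  ΔH_2 = 2942 − 3013 = −71 kJ
ΔH_1 − ΔH_2 = +598 kJ, so reaction 2 has the more negative ΔH; |ΔH_1 − ΔH_2| = 598 kJ.

Reaction 2, by 598 kJ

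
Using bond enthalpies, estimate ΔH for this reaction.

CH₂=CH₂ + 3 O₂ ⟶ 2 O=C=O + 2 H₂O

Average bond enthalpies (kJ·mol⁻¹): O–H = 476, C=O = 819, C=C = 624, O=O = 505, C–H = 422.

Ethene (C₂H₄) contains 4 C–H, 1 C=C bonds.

ΔH ≈ −1353 kJ

Bonds broken (reactants):
  C–H: 4 × 422 = 1688
  C=C: 1 × 624 = 624
  O=O: 3 × 505 = 1515
  Σ(broken) = 3827 kJ
Bonds formed (products):
  C=O: 4 × 819 = 3276
  O–H: 4 × 476 = 1904
  Σ(formed) = 5180 kJ
ΔH = Σ(broken) − Σ(formed) = 3827 − 5180 = −1353 kJ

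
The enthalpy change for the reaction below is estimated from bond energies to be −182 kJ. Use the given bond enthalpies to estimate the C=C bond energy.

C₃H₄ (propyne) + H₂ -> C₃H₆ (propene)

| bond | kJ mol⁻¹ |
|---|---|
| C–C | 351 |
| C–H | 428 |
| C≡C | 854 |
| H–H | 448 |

D(C=C) ≈ 628 kJ/mol

Let D be the C=C bond energy.
Σ(broken) = 1×854 + 1×351 + 4×428 + 1×448 = 3365
Σ(formed) = 1×351 + 6×428 + 1×D = 2919 + D
ΔH = Σ(broken) − Σ(formed) = (3365) − (2919 + D) = +446 − D
Setting this equal to −182 kJ gives D = 628 kJ/mol.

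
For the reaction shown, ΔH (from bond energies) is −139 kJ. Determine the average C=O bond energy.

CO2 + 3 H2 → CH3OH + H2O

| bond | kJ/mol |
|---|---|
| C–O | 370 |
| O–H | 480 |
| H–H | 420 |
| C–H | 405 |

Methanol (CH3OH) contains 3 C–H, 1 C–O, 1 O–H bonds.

Let D be the C=O bond energy.
Σ(broken) = 2×D + 3×420 = 1260 + 2D
Σ(formed) = 3×405 + 1×370 + 3×480 = 3025
ΔH = Σ(broken) − Σ(formed) = (1260 + 2D) − (3025) = −1765 + 2D
Setting this equal to −139 kJ gives 2D = 1626, so D = 813 kJ/mol.

D(C=O) ≈ 813 kJ/mol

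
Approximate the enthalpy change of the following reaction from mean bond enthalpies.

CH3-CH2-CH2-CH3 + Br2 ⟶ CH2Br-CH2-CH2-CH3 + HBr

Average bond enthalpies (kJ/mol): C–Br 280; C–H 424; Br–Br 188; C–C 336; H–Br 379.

Bonds broken (reactants):
  Br–Br: 1 × 188 = 188
  C–C: 3 × 336 = 1008
  C–H: 10 × 424 = 4240
  Σ(broken) = 5436 kJ
Bonds formed (products):
  C–Br: 1 × 280 = 280
  C–C: 3 × 336 = 1008
  C–H: 9 × 424 = 3816
  H–Br: 1 × 379 = 379
  Σ(formed) = 5483 kJ
ΔH = Σ(broken) − Σ(formed) = 5436 − 5483 = −47 kJ

ΔH ≈ −47 kJ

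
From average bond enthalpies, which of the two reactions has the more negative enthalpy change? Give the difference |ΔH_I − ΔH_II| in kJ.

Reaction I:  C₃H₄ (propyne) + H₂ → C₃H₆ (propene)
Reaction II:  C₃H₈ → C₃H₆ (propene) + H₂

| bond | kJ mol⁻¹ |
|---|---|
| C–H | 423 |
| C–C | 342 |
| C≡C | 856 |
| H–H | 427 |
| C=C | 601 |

Reaction I:
  Bonds broken (reactants):
    C≡C: 1 × 856 = 856
    C–C: 1 × 342 = 342
    C–H: 4 × 423 = 1692
    H–H: 1 × 427 = 427
    Σ(broken) = 3317 kJ
  Bonds formed (products):
    C–C: 1 × 342 = 342
    C–H: 6 × 423 = 2538
    C=C: 1 × 601 = 601
    Σ(formed) = 3481 kJ
  ΔH_I = 3317 − 3481 = −164 kJ
Reaction II:
  Bonds broken (reactants):
    C–C: 2 × 342 = 684
    C–H: 8 × 423 = 3384
    Σ(broken) = 4068 kJ
  Bonds formed (products):
    C–C: 1 × 342 = 342
    C–H: 6 × 423 = 2538
    C=C: 1 × 601 = 601
    H–H: 1 × 427 = 427
    Σ(formed) = 3908 kJ
  ΔH_II = 4068 − 3908 = +160 kJ
ΔH_I − ΔH_II = −324 kJ, so reaction I has the more negative ΔH; |ΔH_I − ΔH_II| = 324 kJ.

Reaction I, by 324 kJ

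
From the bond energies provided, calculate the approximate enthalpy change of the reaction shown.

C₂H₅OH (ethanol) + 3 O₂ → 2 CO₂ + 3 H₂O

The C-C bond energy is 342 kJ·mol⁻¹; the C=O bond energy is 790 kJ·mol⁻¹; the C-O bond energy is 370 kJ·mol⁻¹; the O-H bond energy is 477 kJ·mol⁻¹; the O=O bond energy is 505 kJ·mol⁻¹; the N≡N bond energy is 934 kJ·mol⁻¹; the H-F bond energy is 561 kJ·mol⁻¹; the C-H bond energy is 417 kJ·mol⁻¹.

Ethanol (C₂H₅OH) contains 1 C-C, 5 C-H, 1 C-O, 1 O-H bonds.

Bonds broken (reactants):
  C-C: 1 × 342 = 342
  C-H: 5 × 417 = 2085
  C-O: 1 × 370 = 370
  O-H: 1 × 477 = 477
  O=O: 3 × 505 = 1515
  Σ(broken) = 4789 kJ
Bonds formed (products):
  C=O: 4 × 790 = 3160
  O-H: 6 × 477 = 2862
  Σ(formed) = 6022 kJ
ΔH = Σ(broken) − Σ(formed) = 4789 − 6022 = −1233 kJ

ΔH ≈ −1233 kJ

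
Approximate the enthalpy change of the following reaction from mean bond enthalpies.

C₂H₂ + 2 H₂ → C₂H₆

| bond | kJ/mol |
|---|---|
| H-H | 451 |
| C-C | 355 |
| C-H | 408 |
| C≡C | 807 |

ΔH ≈ −278 kJ

Bonds broken (reactants):
  C≡C: 1 × 807 = 807
  C-H: 2 × 408 = 816
  H-H: 2 × 451 = 902
  Σ(broken) = 2525 kJ
Bonds formed (products):
  C-C: 1 × 355 = 355
  C-H: 6 × 408 = 2448
  Σ(formed) = 2803 kJ
ΔH = Σ(broken) − Σ(formed) = 2525 − 2803 = −278 kJ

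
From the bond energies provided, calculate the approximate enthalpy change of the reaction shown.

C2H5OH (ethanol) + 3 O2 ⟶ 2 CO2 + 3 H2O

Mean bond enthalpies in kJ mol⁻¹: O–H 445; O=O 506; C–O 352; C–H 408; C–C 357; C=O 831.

Bonds broken (reactants):
  C–C: 1 × 357 = 357
  C–H: 5 × 408 = 2040
  C–O: 1 × 352 = 352
  O–H: 1 × 445 = 445
  O=O: 3 × 506 = 1518
  Σ(broken) = 4712 kJ
Bonds formed (products):
  C=O: 4 × 831 = 3324
  O–H: 6 × 445 = 2670
  Σ(formed) = 5994 kJ
ΔH = Σ(broken) − Σ(formed) = 4712 − 5994 = −1282 kJ

ΔH ≈ −1282 kJ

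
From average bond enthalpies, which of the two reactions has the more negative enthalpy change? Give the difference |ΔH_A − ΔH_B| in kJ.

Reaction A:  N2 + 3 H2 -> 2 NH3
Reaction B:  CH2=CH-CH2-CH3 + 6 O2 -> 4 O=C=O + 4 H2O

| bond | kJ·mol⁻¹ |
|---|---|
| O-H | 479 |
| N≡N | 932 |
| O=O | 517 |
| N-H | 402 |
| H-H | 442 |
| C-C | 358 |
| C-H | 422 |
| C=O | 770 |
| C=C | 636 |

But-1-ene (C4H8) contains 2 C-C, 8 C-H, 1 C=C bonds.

Reaction A:
  Bonds broken (reactants):
    H-H: 3 × 442 = 1326
    N≡N: 1 × 932 = 932
    Σ(broken) = 2258 kJ
  Bonds formed (products):
    N-H: 6 × 402 = 2412
    Σ(formed) = 2412 kJ
  ΔH_A = 2258 − 2412 = −154 kJ
Reaction B:
  Bonds broken (reactants):
    C-C: 2 × 358 = 716
    C-H: 8 × 422 = 3376
    C=C: 1 × 636 = 636
    O=O: 6 × 517 = 3102
    Σ(broken) = 7830 kJ
  Bonds formed (products):
    C=O: 8 × 770 = 6160
    O-H: 8 × 479 = 3832
    Σ(formed) = 9992 kJ
  ΔH_B = 7830 − 9992 = −2162 kJ
ΔH_A − ΔH_B = +2008 kJ, so reaction B has the more negative ΔH; |ΔH_A − ΔH_B| = 2008 kJ.

Reaction B, by 2008 kJ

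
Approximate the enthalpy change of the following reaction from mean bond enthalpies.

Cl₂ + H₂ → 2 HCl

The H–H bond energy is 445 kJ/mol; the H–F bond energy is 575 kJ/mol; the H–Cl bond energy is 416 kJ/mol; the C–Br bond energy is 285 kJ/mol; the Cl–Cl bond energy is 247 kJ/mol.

Bonds broken (reactants):
  Cl–Cl: 1 × 247 = 247
  H–H: 1 × 445 = 445
  Σ(broken) = 692 kJ
Bonds formed (products):
  H–Cl: 2 × 416 = 832
  Σ(formed) = 832 kJ
ΔH = Σ(broken) − Σ(formed) = 692 − 832 = −140 kJ

ΔH ≈ −140 kJ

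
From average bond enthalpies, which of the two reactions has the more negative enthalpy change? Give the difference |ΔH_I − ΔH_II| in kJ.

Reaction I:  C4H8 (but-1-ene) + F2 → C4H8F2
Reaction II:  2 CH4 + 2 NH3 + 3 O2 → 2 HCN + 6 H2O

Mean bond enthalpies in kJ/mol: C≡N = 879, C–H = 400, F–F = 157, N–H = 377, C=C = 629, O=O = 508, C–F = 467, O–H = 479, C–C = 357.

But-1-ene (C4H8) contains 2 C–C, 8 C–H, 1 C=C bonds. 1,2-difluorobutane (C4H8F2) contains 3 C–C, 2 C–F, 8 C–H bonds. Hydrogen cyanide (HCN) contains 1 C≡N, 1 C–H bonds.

Reaction II, by 815 kJ

Reaction I:
  Bonds broken (reactants):
    C–C: 2 × 357 = 714
    C–H: 8 × 400 = 3200
    C=C: 1 × 629 = 629
    F–F: 1 × 157 = 157
    Σ(broken) = 4700 kJ
  Bonds formed (products):
    C–C: 3 × 357 = 1071
    C–F: 2 × 467 = 934
    C–H: 8 × 400 = 3200
    Σ(formed) = 5205 kJ
  ΔH_I = 4700 − 5205 = −505 kJ
Reaction II:
  Bonds broken (reactants):
    C–H: 8 × 400 = 3200
    N–H: 6 × 377 = 2262
    O=O: 3 × 508 = 1524
    Σ(broken) = 6986 kJ
  Bonds formed (products):
    C≡N: 2 × 879 = 1758
    C–H: 2 × 400 = 800
    O–H: 12 × 479 = 5748
    Σ(formed) = 8306 kJ
  ΔH_II = 6986 − 8306 = −1320 kJ
ΔH_I − ΔH_II = +815 kJ, so reaction II has the more negative ΔH; |ΔH_I − ΔH_II| = 815 kJ.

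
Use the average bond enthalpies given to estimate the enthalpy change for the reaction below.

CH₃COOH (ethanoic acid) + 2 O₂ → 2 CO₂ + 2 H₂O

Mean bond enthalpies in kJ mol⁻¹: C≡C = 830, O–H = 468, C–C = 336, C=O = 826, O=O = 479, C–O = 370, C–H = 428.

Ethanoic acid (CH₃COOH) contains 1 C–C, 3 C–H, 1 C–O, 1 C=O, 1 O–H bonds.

ΔH ≈ −934 kJ

Bonds broken (reactants):
  C–C: 1 × 336 = 336
  C–H: 3 × 428 = 1284
  C–O: 1 × 370 = 370
  C=O: 1 × 826 = 826
  O–H: 1 × 468 = 468
  O=O: 2 × 479 = 958
  Σ(broken) = 4242 kJ
Bonds formed (products):
  C=O: 4 × 826 = 3304
  O–H: 4 × 468 = 1872
  Σ(formed) = 5176 kJ
ΔH = Σ(broken) − Σ(formed) = 4242 − 5176 = −934 kJ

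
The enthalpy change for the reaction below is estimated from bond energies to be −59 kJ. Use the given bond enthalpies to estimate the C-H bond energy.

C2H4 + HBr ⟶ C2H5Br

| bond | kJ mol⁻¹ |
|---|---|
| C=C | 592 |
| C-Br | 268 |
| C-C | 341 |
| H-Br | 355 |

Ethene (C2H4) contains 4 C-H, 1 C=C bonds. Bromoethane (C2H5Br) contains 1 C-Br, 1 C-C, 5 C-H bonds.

D(C-H) ≈ 397 kJ/mol

Let D be the C-H bond energy.
Σ(broken) = 4×D + 1×592 + 1×355 = 947 + 4D
Σ(formed) = 1×268 + 1×341 + 5×D = 609 + 5D
ΔH = Σ(broken) − Σ(formed) = (947 + 4D) − (609 + 5D) = +338 − D
Setting this equal to −59 kJ gives D = 397 kJ/mol.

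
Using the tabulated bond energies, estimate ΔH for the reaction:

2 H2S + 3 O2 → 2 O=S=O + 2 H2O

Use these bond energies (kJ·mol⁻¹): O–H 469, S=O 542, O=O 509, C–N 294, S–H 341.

Bonds broken (reactants):
  O=O: 3 × 509 = 1527
  S–H: 4 × 341 = 1364
  Σ(broken) = 2891 kJ
Bonds formed (products):
  O–H: 4 × 469 = 1876
  S=O: 4 × 542 = 2168
  Σ(formed) = 4044 kJ
ΔH = Σ(broken) − Σ(formed) = 2891 − 4044 = −1153 kJ

ΔH ≈ −1153 kJ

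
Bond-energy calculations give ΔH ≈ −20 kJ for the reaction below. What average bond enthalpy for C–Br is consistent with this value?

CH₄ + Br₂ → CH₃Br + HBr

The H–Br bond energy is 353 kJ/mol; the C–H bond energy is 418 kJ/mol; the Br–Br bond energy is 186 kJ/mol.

D(C–Br) ≈ 271 kJ/mol

Let D be the C–Br bond energy.
Σ(broken) = 1×186 + 4×418 = 1858
Σ(formed) = 1×D + 3×418 + 1×353 = 1607 + D
ΔH = Σ(broken) − Σ(formed) = (1858) − (1607 + D) = +251 − D
Setting this equal to −20 kJ gives D = 271 kJ/mol.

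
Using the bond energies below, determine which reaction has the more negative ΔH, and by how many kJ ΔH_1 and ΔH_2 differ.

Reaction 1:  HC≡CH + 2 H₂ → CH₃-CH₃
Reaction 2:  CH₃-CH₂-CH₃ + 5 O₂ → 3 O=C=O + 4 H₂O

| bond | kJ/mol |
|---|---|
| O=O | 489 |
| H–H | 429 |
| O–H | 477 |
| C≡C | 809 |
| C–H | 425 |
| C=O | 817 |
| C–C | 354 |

Reaction 2, by 1778 kJ

Reaction 1:
  Bonds broken (reactants):
    C≡C: 1 × 809 = 809
    C–H: 2 × 425 = 850
    H–H: 2 × 429 = 858
    Σ(broken) = 2517 kJ
  Bonds formed (products):
    C–C: 1 × 354 = 354
    C–H: 6 × 425 = 2550
    Σ(formed) = 2904 kJ
  ΔH_1 = 2517 − 2904 = −387 kJ
Reaction 2:
  Bonds broken (reactants):
    C–C: 2 × 354 = 708
    C–H: 8 × 425 = 3400
    O=O: 5 × 489 = 2445
    Σ(broken) = 6553 kJ
  Bonds formed (products):
    C=O: 6 × 817 = 4902
    O–H: 8 × 477 = 3816
    Σ(formed) = 8718 kJ
  ΔH_2 = 6553 − 8718 = −2165 kJ
ΔH_1 − ΔH_2 = +1778 kJ, so reaction 2 has the more negative ΔH; |ΔH_1 − ΔH_2| = 1778 kJ.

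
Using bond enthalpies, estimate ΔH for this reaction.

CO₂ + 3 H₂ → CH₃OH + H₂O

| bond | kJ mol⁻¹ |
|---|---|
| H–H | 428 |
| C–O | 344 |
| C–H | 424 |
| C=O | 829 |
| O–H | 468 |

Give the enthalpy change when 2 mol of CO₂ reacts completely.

ΔH = −156 kJ

Bonds broken (reactants):
  C=O: 2 × 829 = 1658
  H–H: 3 × 428 = 1284
  Σ(broken) = 2942 kJ
Bonds formed (products):
  C–H: 3 × 424 = 1272
  C–O: 1 × 344 = 344
  O–H: 3 × 468 = 1404
  Σ(formed) = 3020 kJ
ΔH = Σ(broken) − Σ(formed) = 2942 − 3020 = −78 kJ
For 2× the reaction as written: 2 × (−78) = −156 kJ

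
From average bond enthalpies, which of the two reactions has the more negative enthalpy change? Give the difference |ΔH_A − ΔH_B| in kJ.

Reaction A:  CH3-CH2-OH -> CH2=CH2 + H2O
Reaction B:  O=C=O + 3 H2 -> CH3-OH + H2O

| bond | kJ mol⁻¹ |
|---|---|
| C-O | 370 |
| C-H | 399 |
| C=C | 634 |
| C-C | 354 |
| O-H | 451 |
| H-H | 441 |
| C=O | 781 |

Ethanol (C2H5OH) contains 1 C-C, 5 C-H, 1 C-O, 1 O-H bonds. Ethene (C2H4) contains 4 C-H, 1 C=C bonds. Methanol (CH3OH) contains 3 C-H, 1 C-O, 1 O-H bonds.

Reaction B, by 73 kJ

Reaction A:
  Bonds broken (reactants):
    C-C: 1 × 354 = 354
    C-H: 5 × 399 = 1995
    C-O: 1 × 370 = 370
    O-H: 1 × 451 = 451
    Σ(broken) = 3170 kJ
  Bonds formed (products):
    C-H: 4 × 399 = 1596
    C=C: 1 × 634 = 634
    O-H: 2 × 451 = 902
    Σ(formed) = 3132 kJ
  ΔH_A = 3170 − 3132 = +38 kJ
Reaction B:
  Bonds broken (reactants):
    C=O: 2 × 781 = 1562
    H-H: 3 × 441 = 1323
    Σ(broken) = 2885 kJ
  Bonds formed (products):
    C-H: 3 × 399 = 1197
    C-O: 1 × 370 = 370
    O-H: 3 × 451 = 1353
    Σ(formed) = 2920 kJ
  ΔH_B = 2885 − 2920 = −35 kJ
ΔH_A − ΔH_B = +73 kJ, so reaction B has the more negative ΔH; |ΔH_A − ΔH_B| = 73 kJ.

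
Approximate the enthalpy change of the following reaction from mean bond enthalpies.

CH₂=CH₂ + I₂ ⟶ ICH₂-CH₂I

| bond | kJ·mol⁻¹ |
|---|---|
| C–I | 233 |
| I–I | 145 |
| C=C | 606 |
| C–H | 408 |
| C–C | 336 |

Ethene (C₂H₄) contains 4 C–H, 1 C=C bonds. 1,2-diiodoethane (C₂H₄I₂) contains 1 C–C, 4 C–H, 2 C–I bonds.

ΔH ≈ −51 kJ

Bonds broken (reactants):
  C–H: 4 × 408 = 1632
  C=C: 1 × 606 = 606
  I–I: 1 × 145 = 145
  Σ(broken) = 2383 kJ
Bonds formed (products):
  C–C: 1 × 336 = 336
  C–H: 4 × 408 = 1632
  C–I: 2 × 233 = 466
  Σ(formed) = 2434 kJ
ΔH = Σ(broken) − Σ(formed) = 2383 − 2434 = −51 kJ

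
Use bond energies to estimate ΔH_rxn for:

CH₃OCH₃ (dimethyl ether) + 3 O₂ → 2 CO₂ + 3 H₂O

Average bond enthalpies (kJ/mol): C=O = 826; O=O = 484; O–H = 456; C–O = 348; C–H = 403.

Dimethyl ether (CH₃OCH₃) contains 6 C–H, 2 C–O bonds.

Bonds broken (reactants):
  C–H: 6 × 403 = 2418
  C–O: 2 × 348 = 696
  O=O: 3 × 484 = 1452
  Σ(broken) = 4566 kJ
Bonds formed (products):
  C=O: 4 × 826 = 3304
  O–H: 6 × 456 = 2736
  Σ(formed) = 6040 kJ
ΔH = Σ(broken) − Σ(formed) = 4566 − 6040 = −1474 kJ

ΔH ≈ −1474 kJ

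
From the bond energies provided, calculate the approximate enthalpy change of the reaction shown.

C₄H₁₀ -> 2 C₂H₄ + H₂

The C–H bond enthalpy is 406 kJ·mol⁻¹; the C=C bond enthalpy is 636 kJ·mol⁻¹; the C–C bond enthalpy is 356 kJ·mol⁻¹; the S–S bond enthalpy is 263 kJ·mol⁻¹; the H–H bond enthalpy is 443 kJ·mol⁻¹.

ΔH ≈ +165 kJ

Bonds broken (reactants):
  C–C: 3 × 356 = 1068
  C–H: 10 × 406 = 4060
  Σ(broken) = 5128 kJ
Bonds formed (products):
  C–H: 8 × 406 = 3248
  C=C: 2 × 636 = 1272
  H–H: 1 × 443 = 443
  Σ(formed) = 4963 kJ
ΔH = Σ(broken) − Σ(formed) = 5128 − 4963 = +165 kJ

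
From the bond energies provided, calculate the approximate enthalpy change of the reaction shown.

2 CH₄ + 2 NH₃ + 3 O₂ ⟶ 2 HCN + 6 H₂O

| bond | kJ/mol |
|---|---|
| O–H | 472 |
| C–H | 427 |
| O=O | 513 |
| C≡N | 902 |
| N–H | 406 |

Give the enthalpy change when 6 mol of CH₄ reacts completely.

Bonds broken (reactants):
  C–H: 8 × 427 = 3416
  N–H: 6 × 406 = 2436
  O=O: 3 × 513 = 1539
  Σ(broken) = 7391 kJ
Bonds formed (products):
  C≡N: 2 × 902 = 1804
  C–H: 2 × 427 = 854
  O–H: 12 × 472 = 5664
  Σ(formed) = 8322 kJ
ΔH = Σ(broken) − Σ(formed) = 7391 − 8322 = −931 kJ
For 3× the reaction as written: 3 × (−931) = −2793 kJ

ΔH = −2793 kJ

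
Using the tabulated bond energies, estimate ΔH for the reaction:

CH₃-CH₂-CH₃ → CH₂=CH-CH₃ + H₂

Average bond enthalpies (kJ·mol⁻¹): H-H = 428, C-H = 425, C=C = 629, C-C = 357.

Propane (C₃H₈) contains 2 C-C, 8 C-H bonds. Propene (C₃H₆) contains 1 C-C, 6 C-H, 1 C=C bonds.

Bonds broken (reactants):
  C-C: 2 × 357 = 714
  C-H: 8 × 425 = 3400
  Σ(broken) = 4114 kJ
Bonds formed (products):
  C-C: 1 × 357 = 357
  C-H: 6 × 425 = 2550
  C=C: 1 × 629 = 629
  H-H: 1 × 428 = 428
  Σ(formed) = 3964 kJ
ΔH = Σ(broken) − Σ(formed) = 4114 − 3964 = +150 kJ

ΔH ≈ +150 kJ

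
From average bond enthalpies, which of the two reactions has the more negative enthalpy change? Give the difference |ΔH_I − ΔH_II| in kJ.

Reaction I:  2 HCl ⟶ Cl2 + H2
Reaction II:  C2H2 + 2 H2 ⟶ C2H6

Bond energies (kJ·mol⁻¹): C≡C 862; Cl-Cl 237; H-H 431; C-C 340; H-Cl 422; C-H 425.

Reaction I:
  Bonds broken (reactants):
    H-Cl: 2 × 422 = 844
    Σ(broken) = 844 kJ
  Bonds formed (products):
    Cl-Cl: 1 × 237 = 237
    H-H: 1 × 431 = 431
    Σ(formed) = 668 kJ
  ΔH_I = 844 − 668 = +176 kJ
Reaction II:
  Bonds broken (reactants):
    C≡C: 1 × 862 = 862
    C-H: 2 × 425 = 850
    H-H: 2 × 431 = 862
    Σ(broken) = 2574 kJ
  Bonds formed (products):
    C-C: 1 × 340 = 340
    C-H: 6 × 425 = 2550
    Σ(formed) = 2890 kJ
  ΔH_II = 2574 − 2890 = −316 kJ
ΔH_I − ΔH_II = +492 kJ, so reaction II has the more negative ΔH; |ΔH_I − ΔH_II| = 492 kJ.

Reaction II, by 492 kJ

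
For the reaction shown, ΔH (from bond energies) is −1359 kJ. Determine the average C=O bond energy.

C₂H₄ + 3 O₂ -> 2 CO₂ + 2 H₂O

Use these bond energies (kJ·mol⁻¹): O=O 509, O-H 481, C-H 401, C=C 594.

D(C=O) ≈ 790 kJ/mol

Let D be the C=O bond energy.
Σ(broken) = 4×401 + 1×594 + 3×509 = 3725
Σ(formed) = 4×D + 4×481 = 1924 + 4D
ΔH = Σ(broken) − Σ(formed) = (3725) − (1924 + 4D) = +1801 − 4D
Setting this equal to −1359 kJ gives 4D = 3160, so D = 790 kJ/mol.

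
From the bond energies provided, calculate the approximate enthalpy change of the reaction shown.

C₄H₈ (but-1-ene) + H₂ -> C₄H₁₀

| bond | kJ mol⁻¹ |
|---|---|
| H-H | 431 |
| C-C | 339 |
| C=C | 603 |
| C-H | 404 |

Bonds broken (reactants):
  C-C: 2 × 339 = 678
  C-H: 8 × 404 = 3232
  C=C: 1 × 603 = 603
  H-H: 1 × 431 = 431
  Σ(broken) = 4944 kJ
Bonds formed (products):
  C-C: 3 × 339 = 1017
  C-H: 10 × 404 = 4040
  Σ(formed) = 5057 kJ
ΔH = Σ(broken) − Σ(formed) = 4944 − 5057 = −113 kJ

ΔH ≈ −113 kJ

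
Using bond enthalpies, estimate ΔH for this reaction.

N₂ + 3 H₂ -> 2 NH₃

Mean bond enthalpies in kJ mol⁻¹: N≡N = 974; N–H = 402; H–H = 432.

ΔH ≈ −142 kJ

Bonds broken (reactants):
  H–H: 3 × 432 = 1296
  N≡N: 1 × 974 = 974
  Σ(broken) = 2270 kJ
Bonds formed (products):
  N–H: 6 × 402 = 2412
  Σ(formed) = 2412 kJ
ΔH = Σ(broken) − Σ(formed) = 2270 − 2412 = −142 kJ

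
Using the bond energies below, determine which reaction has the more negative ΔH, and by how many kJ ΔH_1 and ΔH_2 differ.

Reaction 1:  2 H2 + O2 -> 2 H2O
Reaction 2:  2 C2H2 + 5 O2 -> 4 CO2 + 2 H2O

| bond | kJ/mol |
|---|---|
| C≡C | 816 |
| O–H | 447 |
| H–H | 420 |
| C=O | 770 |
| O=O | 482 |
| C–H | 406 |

Reaction 1:
  Bonds broken (reactants):
    H–H: 2 × 420 = 840
    O=O: 1 × 482 = 482
    Σ(broken) = 1322 kJ
  Bonds formed (products):
    O–H: 4 × 447 = 1788
    Σ(formed) = 1788 kJ
  ΔH_1 = 1322 − 1788 = −466 kJ
Reaction 2:
  Bonds broken (reactants):
    C≡C: 2 × 816 = 1632
    C–H: 4 × 406 = 1624
    O=O: 5 × 482 = 2410
    Σ(broken) = 5666 kJ
  Bonds formed (products):
    C=O: 8 × 770 = 6160
    O–H: 4 × 447 = 1788
    Σ(formed) = 7948 kJ
  ΔH_2 = 5666 − 7948 = −2282 kJ
ΔH_1 − ΔH_2 = +1816 kJ, so reaction 2 has the more negative ΔH; |ΔH_1 − ΔH_2| = 1816 kJ.

Reaction 2, by 1816 kJ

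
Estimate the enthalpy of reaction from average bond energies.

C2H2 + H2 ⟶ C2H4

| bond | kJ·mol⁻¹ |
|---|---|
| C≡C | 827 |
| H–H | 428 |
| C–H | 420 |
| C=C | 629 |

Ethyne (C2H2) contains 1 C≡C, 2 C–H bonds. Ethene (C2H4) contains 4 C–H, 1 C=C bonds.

ΔH ≈ −214 kJ

Bonds broken (reactants):
  C≡C: 1 × 827 = 827
  C–H: 2 × 420 = 840
  H–H: 1 × 428 = 428
  Σ(broken) = 2095 kJ
Bonds formed (products):
  C–H: 4 × 420 = 1680
  C=C: 1 × 629 = 629
  Σ(formed) = 2309 kJ
ΔH = Σ(broken) − Σ(formed) = 2095 − 2309 = −214 kJ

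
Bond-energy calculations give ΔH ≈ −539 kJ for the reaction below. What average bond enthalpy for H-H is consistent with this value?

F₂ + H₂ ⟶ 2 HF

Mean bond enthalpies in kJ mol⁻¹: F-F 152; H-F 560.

Let D be the H-H bond energy.
Σ(broken) = 1×152 + 1×D = 152 + D
Σ(formed) = 2×560 = 1120
ΔH = Σ(broken) − Σ(formed) = (152 + D) − (1120) = −968 + D
Setting this equal to −539 kJ gives D = 429 kJ/mol.

D(H-H) ≈ 429 kJ/mol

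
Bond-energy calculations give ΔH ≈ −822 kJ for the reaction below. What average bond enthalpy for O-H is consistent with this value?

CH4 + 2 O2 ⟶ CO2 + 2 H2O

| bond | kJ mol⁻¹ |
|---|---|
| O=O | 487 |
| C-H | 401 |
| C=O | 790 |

D(O-H) ≈ 455 kJ/mol

Let D be the O-H bond energy.
Σ(broken) = 4×401 + 2×487 = 2578
Σ(formed) = 2×790 + 4×D = 1580 + 4D
ΔH = Σ(broken) − Σ(formed) = (2578) − (1580 + 4D) = +998 − 4D
Setting this equal to −822 kJ gives 4D = 1820, so D = 455 kJ/mol.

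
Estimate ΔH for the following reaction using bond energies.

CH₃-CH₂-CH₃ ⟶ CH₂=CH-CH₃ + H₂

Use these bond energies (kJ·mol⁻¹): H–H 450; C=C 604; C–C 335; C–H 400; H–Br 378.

Bonds broken (reactants):
  C–C: 2 × 335 = 670
  C–H: 8 × 400 = 3200
  Σ(broken) = 3870 kJ
Bonds formed (products):
  C–C: 1 × 335 = 335
  C–H: 6 × 400 = 2400
  C=C: 1 × 604 = 604
  H–H: 1 × 450 = 450
  Σ(formed) = 3789 kJ
ΔH = Σ(broken) − Σ(formed) = 3870 − 3789 = +81 kJ

ΔH ≈ +81 kJ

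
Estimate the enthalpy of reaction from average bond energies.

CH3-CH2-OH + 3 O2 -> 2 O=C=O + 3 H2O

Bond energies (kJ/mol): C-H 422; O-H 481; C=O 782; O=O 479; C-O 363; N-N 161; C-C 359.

Bonds broken (reactants):
  C-C: 1 × 359 = 359
  C-H: 5 × 422 = 2110
  C-O: 1 × 363 = 363
  O-H: 1 × 481 = 481
  O=O: 3 × 479 = 1437
  Σ(broken) = 4750 kJ
Bonds formed (products):
  C=O: 4 × 782 = 3128
  O-H: 6 × 481 = 2886
  Σ(formed) = 6014 kJ
ΔH = Σ(broken) − Σ(formed) = 4750 − 6014 = −1264 kJ

ΔH ≈ −1264 kJ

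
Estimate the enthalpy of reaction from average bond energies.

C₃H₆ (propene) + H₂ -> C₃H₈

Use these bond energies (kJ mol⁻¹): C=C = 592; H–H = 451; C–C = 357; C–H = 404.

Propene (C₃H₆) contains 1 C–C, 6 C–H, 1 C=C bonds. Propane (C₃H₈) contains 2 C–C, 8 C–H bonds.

Bonds broken (reactants):
  C–C: 1 × 357 = 357
  C–H: 6 × 404 = 2424
  C=C: 1 × 592 = 592
  H–H: 1 × 451 = 451
  Σ(broken) = 3824 kJ
Bonds formed (products):
  C–C: 2 × 357 = 714
  C–H: 8 × 404 = 3232
  Σ(formed) = 3946 kJ
ΔH = Σ(broken) − Σ(formed) = 3824 − 3946 = −122 kJ

ΔH ≈ −122 kJ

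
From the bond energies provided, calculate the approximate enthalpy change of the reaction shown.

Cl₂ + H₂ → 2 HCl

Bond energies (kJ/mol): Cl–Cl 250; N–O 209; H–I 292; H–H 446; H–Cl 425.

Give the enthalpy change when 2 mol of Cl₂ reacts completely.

Bonds broken (reactants):
  Cl–Cl: 1 × 250 = 250
  H–H: 1 × 446 = 446
  Σ(broken) = 696 kJ
Bonds formed (products):
  H–Cl: 2 × 425 = 850
  Σ(formed) = 850 kJ
ΔH = Σ(broken) − Σ(formed) = 696 − 850 = −154 kJ
For 2× the reaction as written: 2 × (−154) = −308 kJ

ΔH = −308 kJ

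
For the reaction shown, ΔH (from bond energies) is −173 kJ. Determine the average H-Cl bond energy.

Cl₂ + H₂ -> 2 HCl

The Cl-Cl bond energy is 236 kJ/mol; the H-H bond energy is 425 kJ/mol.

Let D be the H-Cl bond energy.
Σ(broken) = 1×236 + 1×425 = 661
Σ(formed) = 2×D = 2D
ΔH = Σ(broken) − Σ(formed) = (661) − (2D) = +661 − 2D
Setting this equal to −173 kJ gives 2D = 834, so D = 417 kJ/mol.

D(H-Cl) ≈ 417 kJ/mol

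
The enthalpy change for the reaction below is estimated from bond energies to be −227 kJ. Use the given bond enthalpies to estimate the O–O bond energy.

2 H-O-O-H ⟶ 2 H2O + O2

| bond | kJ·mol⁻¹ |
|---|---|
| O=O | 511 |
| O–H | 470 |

D(O–O) ≈ 142 kJ/mol

Let D be the O–O bond energy.
Σ(broken) = 4×470 + 2×D = 1880 + 2D
Σ(formed) = 4×470 + 1×511 = 2391
ΔH = Σ(broken) − Σ(formed) = (1880 + 2D) − (2391) = −511 + 2D
Setting this equal to −227 kJ gives 2D = 284, so D = 142 kJ/mol.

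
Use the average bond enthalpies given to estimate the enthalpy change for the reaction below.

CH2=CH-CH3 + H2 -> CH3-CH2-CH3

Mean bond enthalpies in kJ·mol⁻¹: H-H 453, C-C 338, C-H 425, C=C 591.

Bonds broken (reactants):
  C-C: 1 × 338 = 338
  C-H: 6 × 425 = 2550
  C=C: 1 × 591 = 591
  H-H: 1 × 453 = 453
  Σ(broken) = 3932 kJ
Bonds formed (products):
  C-C: 2 × 338 = 676
  C-H: 8 × 425 = 3400
  Σ(formed) = 4076 kJ
ΔH = Σ(broken) − Σ(formed) = 3932 − 4076 = −144 kJ

ΔH ≈ −144 kJ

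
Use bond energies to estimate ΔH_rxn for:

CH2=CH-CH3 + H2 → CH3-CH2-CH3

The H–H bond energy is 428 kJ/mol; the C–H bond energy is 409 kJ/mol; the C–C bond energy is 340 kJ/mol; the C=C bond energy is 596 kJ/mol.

ΔH ≈ −134 kJ

Bonds broken (reactants):
  C–C: 1 × 340 = 340
  C–H: 6 × 409 = 2454
  C=C: 1 × 596 = 596
  H–H: 1 × 428 = 428
  Σ(broken) = 3818 kJ
Bonds formed (products):
  C–C: 2 × 340 = 680
  C–H: 8 × 409 = 3272
  Σ(formed) = 3952 kJ
ΔH = Σ(broken) − Σ(formed) = 3818 − 3952 = −134 kJ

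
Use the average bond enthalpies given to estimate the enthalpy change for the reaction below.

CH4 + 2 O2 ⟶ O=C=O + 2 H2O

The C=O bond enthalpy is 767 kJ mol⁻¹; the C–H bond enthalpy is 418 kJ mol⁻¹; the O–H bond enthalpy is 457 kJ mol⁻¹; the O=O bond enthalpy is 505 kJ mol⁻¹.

ΔH ≈ −680 kJ

Bonds broken (reactants):
  C–H: 4 × 418 = 1672
  O=O: 2 × 505 = 1010
  Σ(broken) = 2682 kJ
Bonds formed (products):
  C=O: 2 × 767 = 1534
  O–H: 4 × 457 = 1828
  Σ(formed) = 3362 kJ
ΔH = Σ(broken) − Σ(formed) = 2682 − 3362 = −680 kJ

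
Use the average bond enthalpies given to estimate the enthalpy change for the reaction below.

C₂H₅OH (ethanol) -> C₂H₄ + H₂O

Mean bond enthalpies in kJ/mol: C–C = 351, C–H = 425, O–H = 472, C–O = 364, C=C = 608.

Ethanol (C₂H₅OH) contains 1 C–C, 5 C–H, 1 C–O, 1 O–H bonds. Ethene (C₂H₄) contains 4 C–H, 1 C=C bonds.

ΔH ≈ +60 kJ

Bonds broken (reactants):
  C–C: 1 × 351 = 351
  C–H: 5 × 425 = 2125
  C–O: 1 × 364 = 364
  O–H: 1 × 472 = 472
  Σ(broken) = 3312 kJ
Bonds formed (products):
  C–H: 4 × 425 = 1700
  C=C: 1 × 608 = 608
  O–H: 2 × 472 = 944
  Σ(formed) = 3252 kJ
ΔH = Σ(broken) − Σ(formed) = 3312 − 3252 = +60 kJ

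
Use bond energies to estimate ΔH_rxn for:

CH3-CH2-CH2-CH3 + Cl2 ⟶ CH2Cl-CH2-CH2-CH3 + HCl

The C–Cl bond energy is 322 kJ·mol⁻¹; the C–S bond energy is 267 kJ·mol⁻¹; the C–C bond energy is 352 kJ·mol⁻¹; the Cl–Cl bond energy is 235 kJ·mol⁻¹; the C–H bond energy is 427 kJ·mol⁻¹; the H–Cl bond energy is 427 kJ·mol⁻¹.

Bonds broken (reactants):
  C–C: 3 × 352 = 1056
  C–H: 10 × 427 = 4270
  Cl–Cl: 1 × 235 = 235
  Σ(broken) = 5561 kJ
Bonds formed (products):
  C–C: 3 × 352 = 1056
  C–Cl: 1 × 322 = 322
  C–H: 9 × 427 = 3843
  H–Cl: 1 × 427 = 427
  Σ(formed) = 5648 kJ
ΔH = Σ(broken) − Σ(formed) = 5561 − 5648 = −87 kJ

ΔH ≈ −87 kJ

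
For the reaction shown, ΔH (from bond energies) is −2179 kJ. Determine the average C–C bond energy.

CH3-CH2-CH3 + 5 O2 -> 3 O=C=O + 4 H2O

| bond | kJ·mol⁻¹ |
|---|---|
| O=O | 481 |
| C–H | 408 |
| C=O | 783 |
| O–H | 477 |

D(C–C) ≈ 333 kJ/mol

Let D be the C–C bond energy.
Σ(broken) = 2×D + 8×408 + 5×481 = 5669 + 2D
Σ(formed) = 6×783 + 8×477 = 8514
ΔH = Σ(broken) − Σ(formed) = (5669 + 2D) − (8514) = −2845 + 2D
Setting this equal to −2179 kJ gives 2D = 666, so D = 333 kJ/mol.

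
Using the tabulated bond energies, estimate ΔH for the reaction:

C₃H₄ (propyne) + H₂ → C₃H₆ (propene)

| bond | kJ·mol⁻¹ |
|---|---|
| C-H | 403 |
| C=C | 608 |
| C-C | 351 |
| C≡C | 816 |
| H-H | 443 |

ΔH ≈ −155 kJ

Bonds broken (reactants):
  C≡C: 1 × 816 = 816
  C-C: 1 × 351 = 351
  C-H: 4 × 403 = 1612
  H-H: 1 × 443 = 443
  Σ(broken) = 3222 kJ
Bonds formed (products):
  C-C: 1 × 351 = 351
  C-H: 6 × 403 = 2418
  C=C: 1 × 608 = 608
  Σ(formed) = 3377 kJ
ΔH = Σ(broken) − Σ(formed) = 3222 − 3377 = −155 kJ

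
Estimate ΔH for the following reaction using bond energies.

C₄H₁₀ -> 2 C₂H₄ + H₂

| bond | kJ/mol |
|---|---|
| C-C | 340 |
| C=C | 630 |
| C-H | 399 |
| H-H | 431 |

Bonds broken (reactants):
  C-C: 3 × 340 = 1020
  C-H: 10 × 399 = 3990
  Σ(broken) = 5010 kJ
Bonds formed (products):
  C-H: 8 × 399 = 3192
  C=C: 2 × 630 = 1260
  H-H: 1 × 431 = 431
  Σ(formed) = 4883 kJ
ΔH = Σ(broken) − Σ(formed) = 5010 − 4883 = +127 kJ

ΔH ≈ +127 kJ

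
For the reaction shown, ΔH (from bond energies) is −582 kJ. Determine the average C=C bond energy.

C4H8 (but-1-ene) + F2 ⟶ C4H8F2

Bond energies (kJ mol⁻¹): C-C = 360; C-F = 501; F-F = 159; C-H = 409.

D(C=C) ≈ 621 kJ/mol

Let D be the C=C bond energy.
Σ(broken) = 2×360 + 8×409 + 1×D + 1×159 = 4151 + D
Σ(formed) = 3×360 + 2×501 + 8×409 = 5354
ΔH = Σ(broken) − Σ(formed) = (4151 + D) − (5354) = −1203 + D
Setting this equal to −582 kJ gives D = 621 kJ/mol.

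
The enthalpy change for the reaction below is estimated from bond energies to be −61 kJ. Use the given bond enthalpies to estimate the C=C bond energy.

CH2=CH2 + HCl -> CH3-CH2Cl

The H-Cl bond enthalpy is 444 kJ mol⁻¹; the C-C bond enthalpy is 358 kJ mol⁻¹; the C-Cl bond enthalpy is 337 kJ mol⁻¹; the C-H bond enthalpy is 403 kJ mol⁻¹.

Let D be the C=C bond energy.
Σ(broken) = 4×403 + 1×D + 1×444 = 2056 + D
Σ(formed) = 1×358 + 1×337 + 5×403 = 2710
ΔH = Σ(broken) − Σ(formed) = (2056 + D) − (2710) = −654 + D
Setting this equal to −61 kJ gives D = 593 kJ/mol.

D(C=C) ≈ 593 kJ/mol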